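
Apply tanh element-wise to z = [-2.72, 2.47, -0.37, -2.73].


tanh(-2.72) = -0.9914
tanh(2.47) = 0.9858
tanh(-0.37) = -0.354
tanh(-2.73) = -0.9915
result = [-0.9914, 0.9858, -0.354, -0.9915]

[-0.9914, 0.9858, -0.354, -0.9915]


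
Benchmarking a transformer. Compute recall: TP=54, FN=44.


Recall = TP/(TP+FN)
= 54/(54+44)
= 54/98 = 55.1%

55.1%


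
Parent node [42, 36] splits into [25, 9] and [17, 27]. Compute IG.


Parent = [42, 36], H_parent = 0.9957
H_left = 0.8338 (n=34), H_right = 0.9624 (n=44)
H_children = (34/78)·0.8338 + (44/78)·0.9624 = 0.9063
IG = 0.9957 - 0.9063 = 0.0894

0.0894


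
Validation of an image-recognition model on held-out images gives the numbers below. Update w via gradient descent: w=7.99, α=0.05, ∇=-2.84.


w_new = w - α·∇
= 7.99 - 0.05·-2.84
= 7.99 + 0.142
= 8.132

8.132


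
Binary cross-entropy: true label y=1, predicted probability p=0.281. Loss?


BCE = -[y·ln(p) + (1-y)·ln(1-p)]
= -1·ln(0.281) - 0
= -ln(0.281) = 1.2694

1.2694


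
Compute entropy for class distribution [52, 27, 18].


Probabilities: [52/97, 27/97, 18/97] ≈ [0.5361, 0.2784, 0.1856]
H = -((52/97)·log₂(52/97) + (27/97)·log₂(27/97) + (18/97)·log₂(18/97))
  = 1.4467 bits

1.4467 bits


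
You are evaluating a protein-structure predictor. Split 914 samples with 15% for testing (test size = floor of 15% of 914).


Test = ⌊914·15/100⌋ = 137
Train = 914 - 137 = 777

Train: 777, Test: 137


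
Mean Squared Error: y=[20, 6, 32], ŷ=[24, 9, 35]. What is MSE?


Squared errors: (20-24)²=16, (6-9)²=9, (32-35)²=9
Sum = 34
MSE = 34/3 = 34/3

34/3


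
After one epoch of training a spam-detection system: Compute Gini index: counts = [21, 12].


Probabilities: [21/33, 12/33] ≈ [0.6364, 0.3636]
Σpᵢ² = (441 + 144)/33² = 585/1089
Gini = 1 - Σpᵢ² = 1 - 585/1089 = 0.4628

0.4628


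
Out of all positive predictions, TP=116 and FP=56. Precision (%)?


Precision = TP/(TP+FP)
= 116/(116+56)
= 116/172 = 67.44%

67.44%


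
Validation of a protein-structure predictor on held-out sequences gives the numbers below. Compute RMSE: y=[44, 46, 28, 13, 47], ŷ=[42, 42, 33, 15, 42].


MSE = 74/5 = 14.8
RMSE = √(74/5) = 3.8471

3.8471


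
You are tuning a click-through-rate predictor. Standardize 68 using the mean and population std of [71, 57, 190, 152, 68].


μ = 107.6, σ = 53.3464
z = (68 - 107.6)/53.3464 = -0.7423

-0.7423


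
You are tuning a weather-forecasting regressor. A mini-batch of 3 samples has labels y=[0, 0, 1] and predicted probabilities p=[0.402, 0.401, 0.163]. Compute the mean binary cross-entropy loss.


L[0] = -ln(1-0.402) = -ln(0.598) = 0.5142
L[1] = -ln(1-0.401) = -ln(0.599) = 0.5125
L[2] = -ln(0.163) = 1.814
mean = (0.5142 + 0.5125 + 1.814)/3 = 0.9469

0.9469


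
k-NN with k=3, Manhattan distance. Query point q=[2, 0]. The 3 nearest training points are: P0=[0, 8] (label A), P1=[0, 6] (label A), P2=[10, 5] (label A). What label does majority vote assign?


d(q,P0) = 10  (label A)
d(q,P1) = 8  (label A)
d(q,P2) = 13  (label A)
Votes: A=3, B=0
Majority → A

A


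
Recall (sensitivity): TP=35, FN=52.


Recall = TP/(TP+FN)
= 35/(35+52)
= 35/87 = 40.23%

40.23%


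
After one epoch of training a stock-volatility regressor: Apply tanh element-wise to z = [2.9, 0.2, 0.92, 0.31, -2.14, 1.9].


tanh(2.9) = 0.994
tanh(0.2) = 0.1974
tanh(0.92) = 0.7259
tanh(0.31) = 0.3004
tanh(-2.14) = -0.9727
tanh(1.9) = 0.9562
result = [0.994, 0.1974, 0.7259, 0.3004, -0.9727, 0.9562]

[0.994, 0.1974, 0.7259, 0.3004, -0.9727, 0.9562]


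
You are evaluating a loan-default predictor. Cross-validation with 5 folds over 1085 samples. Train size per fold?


Fold size = 1085/5 = 217
Training per fold = 1085 - 217 = 868

868


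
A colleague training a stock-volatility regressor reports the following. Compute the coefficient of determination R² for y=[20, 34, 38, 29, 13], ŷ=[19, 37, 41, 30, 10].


ȳ = 26.8
SS_res = Σ(y-ŷ)² = 29
SS_tot = Σ(y-ȳ)² = 418.8
R² = 1 - SS_res/SS_tot = 1 - 0.0692 = 0.9308

0.9308


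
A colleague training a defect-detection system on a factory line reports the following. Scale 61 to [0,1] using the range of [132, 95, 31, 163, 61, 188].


min=31, max=188
(61-31)/(188-31) = 30/157 = 0.1911

0.1911


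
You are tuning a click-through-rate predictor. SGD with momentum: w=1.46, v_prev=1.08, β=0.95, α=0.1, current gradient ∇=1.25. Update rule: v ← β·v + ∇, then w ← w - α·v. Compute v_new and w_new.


v_new = 0.95·1.08 + 1.25 = 1.026 + 1.25 = 2.276
w_new = 1.46 - 0.1·2.276 = 1.46 - 0.2276 = 1.2324

v_new=2.276, w_new=1.2324


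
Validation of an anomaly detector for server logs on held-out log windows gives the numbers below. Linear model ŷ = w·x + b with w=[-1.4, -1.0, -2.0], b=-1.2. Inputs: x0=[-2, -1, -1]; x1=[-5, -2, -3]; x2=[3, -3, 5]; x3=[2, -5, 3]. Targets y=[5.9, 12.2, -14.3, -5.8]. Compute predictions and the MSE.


ŷ0 = (-1.4)·(-2) + (-1.0)·(-1) + (-2.0)·(-1) - 1.2 = 4.6
ŷ1 = (-1.4)·(-5) + (-1.0)·(-2) + (-2.0)·(-3) - 1.2 = 13.8
ŷ2 = (-1.4)·(3) + (-1.0)·(-3) + (-2.0)·(5) - 1.2 = -12.4
ŷ3 = (-1.4)·(2) + (-1.0)·(-5) + (-2.0)·(3) - 1.2 = -5.0
errors² = [1.69, 2.56, 3.61, 0.64]
MSE = 8.5000/4 = 2.125

2.125


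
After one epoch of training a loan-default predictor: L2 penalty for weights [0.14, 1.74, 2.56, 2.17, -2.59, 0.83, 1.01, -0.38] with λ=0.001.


‖w‖₂² = (0.14)² + (1.74)² + (2.56)² + (2.17)² + (-2.59)² + (0.83)² + (1.01)² + (-0.38)²
     = 0.0196 + 3.0276 + 6.5536 + 4.7089 + 6.7081 + 0.6889 + 1.0201 + 0.1444
     = 22.8712
λ·‖w‖₂² = 0.001·22.8712 = 0.022871

0.022871


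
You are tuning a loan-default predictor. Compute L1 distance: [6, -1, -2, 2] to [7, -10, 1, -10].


d = |6-7| + |-1+ 10| + |-2-1| + |2+ 10|
  = 1 + 9 + 3 + 12
  = 25

25


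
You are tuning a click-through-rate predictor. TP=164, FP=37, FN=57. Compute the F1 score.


Precision = 164/201 = 0.8159
Recall = 164/221 = 0.7421
F1 = 2·P·R/(P+R) = 2·TP/(2·TP+FP+FN) = 328/(328+37+57) = 328/422 = 0.7773

0.7773


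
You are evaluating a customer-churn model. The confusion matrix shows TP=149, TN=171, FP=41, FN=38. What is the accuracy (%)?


Accuracy = (TP+TN)/(TP+TN+FP+FN)
= (149+171)/(399)
= 320/399 = 80.2%

80.2%


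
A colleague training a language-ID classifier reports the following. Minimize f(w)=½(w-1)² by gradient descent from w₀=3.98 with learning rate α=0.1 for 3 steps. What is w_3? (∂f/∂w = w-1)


step 1: grad = 3.98-1 = 2.98; w = 3.98 - 0.1·(2.98) = 3.682
step 2: grad = 3.682-1 = 2.682; w = 3.682 - 0.1·(2.682) = 3.4138
step 3: grad = 3.4138-1 = 2.4138; w = 3.4138 - 0.1·(2.4138) = 3.17242

3.17242


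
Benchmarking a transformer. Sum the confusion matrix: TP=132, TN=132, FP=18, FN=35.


Total = TP + TN + FP + FN
= 132 + 132 + 18 + 35
= 317
(Predicted positive: 150, predicted negative: 167)

317


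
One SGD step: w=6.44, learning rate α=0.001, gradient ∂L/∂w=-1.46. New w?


w_new = w - α·∇
= 6.44 - 0.001·-1.46
= 6.44 + 0.00146
= 6.44146

6.44146


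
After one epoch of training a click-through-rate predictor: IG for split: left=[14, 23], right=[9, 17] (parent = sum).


Parent = [23, 40], H_parent = 0.9468
H_left = 0.9569 (n=37), H_right = 0.9306 (n=26)
H_children = (37/63)·0.9569 + (26/63)·0.9306 = 0.946
IG = 0.9468 - 0.946 = 0.0008

0.0008


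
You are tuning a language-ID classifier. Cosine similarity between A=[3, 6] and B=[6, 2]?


A·B = 3·6 + 6·2 = 30
‖A‖ = √45 = 6.7082, ‖B‖ = √40 = 6.3246
cos = 30/(√45·√40) = 30/√1800 = 0.7071

0.7071


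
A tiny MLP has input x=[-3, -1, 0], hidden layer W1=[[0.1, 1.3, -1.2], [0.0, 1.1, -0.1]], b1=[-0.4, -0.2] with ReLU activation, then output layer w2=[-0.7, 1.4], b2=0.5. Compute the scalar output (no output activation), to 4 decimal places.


z1[0] = (0.1)·(-3) + (1.3)·(-1) + (-1.2)·(0) - 0.4 = -2.0
z1[1] = (0.0)·(-3) + (1.1)·(-1) + (-0.1)·(0) - 0.2 = -1.3
h = ReLU(z1) = [0.0, 0.0]
output = (-0.7)·(0.0) + (1.4)·(0.0) + 0.5 = 0.5

0.5


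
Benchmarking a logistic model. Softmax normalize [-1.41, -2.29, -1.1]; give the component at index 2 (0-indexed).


Exponentials: e^-1.41=0.2441, e^-2.29=0.1013, e^-1.1=0.3329
Sum = 0.6783
Softmax = [0.3599, 0.1493, 0.4908]
p[2] = 0.3329/0.6783 = 0.4908

0.4908


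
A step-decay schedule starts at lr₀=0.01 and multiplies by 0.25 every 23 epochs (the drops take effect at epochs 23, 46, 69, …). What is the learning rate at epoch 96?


n_drops = ⌊96/23⌋ = 4
lr = 0.01·0.25^4 = 0.01·0.00390625 = 0.0000390625

0.0000390625


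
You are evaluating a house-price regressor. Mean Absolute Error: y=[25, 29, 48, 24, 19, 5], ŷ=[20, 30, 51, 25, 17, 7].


Absolute errors: |25-20|=5, |29-30|=1, |48-51|=3, |24-25|=1, |19-17|=2, |5-7|=2
Sum = 14
MAE = 14/6 = 7/3

7/3


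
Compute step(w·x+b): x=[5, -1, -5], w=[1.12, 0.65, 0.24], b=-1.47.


z = (5)·(1.12) + (-1)·(0.65) + (-5)·(0.24) - 1.47
  = 2.28
step(z) = 1 (z≥0)

1


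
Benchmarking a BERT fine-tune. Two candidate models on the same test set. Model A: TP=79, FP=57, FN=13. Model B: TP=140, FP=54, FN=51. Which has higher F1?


Model A: P=79/136=0.5809, R=79/92=0.8587, F1=2PR/(P+R)=2TP/(2TP+FP+FN)=158/228=0.693
Model B: P=140/194=0.7216, R=140/191=0.733, F1=2PR/(P+R)=2TP/(2TP+FP+FN)=280/385=0.7273
0.693 < 0.7273 → Model B

Model B


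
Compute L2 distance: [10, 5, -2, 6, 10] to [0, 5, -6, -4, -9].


d = √((10-0)² + (5-5)² + (-2+ 6)² + (6+ 4)² + (10+ 9)²)
  = √(100 + 0 + 16 + 100 + 361)
  = √577 = 24.0208

24.0208


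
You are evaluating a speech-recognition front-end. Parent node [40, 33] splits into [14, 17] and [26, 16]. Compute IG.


Parent = [40, 33], H_parent = 0.9934
H_left = 0.9932 (n=31), H_right = 0.9587 (n=42)
H_children = (31/73)·0.9932 + (42/73)·0.9587 = 0.9734
IG = 0.9934 - 0.9734 = 0.02

0.02


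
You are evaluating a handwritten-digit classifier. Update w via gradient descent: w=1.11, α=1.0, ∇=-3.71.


w_new = w - α·∇
= 1.11 - 1.0·-3.71
= 1.11 + 3.71
= 4.82

4.82


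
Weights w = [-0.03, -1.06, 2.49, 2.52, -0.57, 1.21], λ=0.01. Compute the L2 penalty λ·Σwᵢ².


‖w‖₂² = (-0.03)² + (-1.06)² + (2.49)² + (2.52)² + (-0.57)² + (1.21)²
     = 0.0009 + 1.1236 + 6.2001 + 6.3504 + 0.3249 + 1.4641
     = 15.464
λ·‖w‖₂² = 0.01·15.464 = 0.15464

0.15464


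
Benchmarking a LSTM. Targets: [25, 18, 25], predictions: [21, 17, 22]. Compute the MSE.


Squared errors: (25-21)²=16, (18-17)²=1, (25-22)²=9
Sum = 26
MSE = 26/3 = 26/3

26/3


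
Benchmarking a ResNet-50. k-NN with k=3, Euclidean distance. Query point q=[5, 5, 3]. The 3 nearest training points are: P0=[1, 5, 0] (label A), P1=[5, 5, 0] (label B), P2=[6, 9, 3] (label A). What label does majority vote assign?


d(q,P0) = 5.0  (label A)
d(q,P1) = 3.0  (label B)
d(q,P2) = 4.1231  (label A)
Votes: A=2, B=1
Majority → A

A


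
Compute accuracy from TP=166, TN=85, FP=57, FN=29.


Accuracy = (TP+TN)/(TP+TN+FP+FN)
= (166+85)/(337)
= 251/337 = 74.48%

74.48%


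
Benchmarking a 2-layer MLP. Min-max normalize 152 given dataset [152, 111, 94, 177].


min=94, max=177
(152-94)/(177-94) = 58/83 = 0.6988

0.6988


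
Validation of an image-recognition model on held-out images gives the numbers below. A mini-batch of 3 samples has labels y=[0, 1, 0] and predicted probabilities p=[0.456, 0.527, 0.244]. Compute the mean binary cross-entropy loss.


L[0] = -ln(1-0.456) = -ln(0.544) = 0.6088
L[1] = -ln(0.527) = 0.6406
L[2] = -ln(1-0.244) = -ln(0.756) = 0.2797
mean = (0.6088 + 0.6406 + 0.2797)/3 = 0.5097

0.5097


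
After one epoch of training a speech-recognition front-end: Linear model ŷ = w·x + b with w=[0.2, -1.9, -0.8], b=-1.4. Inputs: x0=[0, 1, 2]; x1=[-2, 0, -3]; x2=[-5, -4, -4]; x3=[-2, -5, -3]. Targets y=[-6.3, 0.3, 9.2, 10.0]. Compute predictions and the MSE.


ŷ0 = (0.2)·(0) + (-1.9)·(1) + (-0.8)·(2) - 1.4 = -4.9
ŷ1 = (0.2)·(-2) + (-1.9)·(0) + (-0.8)·(-3) - 1.4 = 0.6
ŷ2 = (0.2)·(-5) + (-1.9)·(-4) + (-0.8)·(-4) - 1.4 = 8.4
ŷ3 = (0.2)·(-2) + (-1.9)·(-5) + (-0.8)·(-3) - 1.4 = 10.1
errors² = [1.96, 0.09, 0.64, 0.01]
MSE = 2.7000/4 = 0.675

0.675


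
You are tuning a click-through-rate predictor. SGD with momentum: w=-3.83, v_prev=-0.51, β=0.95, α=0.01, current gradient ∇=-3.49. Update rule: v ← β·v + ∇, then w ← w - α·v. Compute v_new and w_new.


v_new = 0.95·-0.51 - 3.49 = -0.4845 - 3.49 = -3.9745
w_new = -3.83 - 0.01·-3.9745 = -3.83 + 0.039745 = -3.790255

v_new=-3.9745, w_new=-3.790255


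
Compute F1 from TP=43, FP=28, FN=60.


Precision = 43/71 = 0.6056
Recall = 43/103 = 0.4175
F1 = 2·P·R/(P+R) = 2·TP/(2·TP+FP+FN) = 86/(86+28+60) = 86/174 = 0.4943

0.4943


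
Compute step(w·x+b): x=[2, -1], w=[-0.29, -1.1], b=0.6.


z = (2)·(-0.29) + (-1)·(-1.1) + 0.6
  = 1.12
step(z) = 1 (z≥0)

1


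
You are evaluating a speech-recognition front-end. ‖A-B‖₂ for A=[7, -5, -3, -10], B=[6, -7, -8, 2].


d = √((7-6)² + (-5+ 7)² + (-3+ 8)² + (-10-2)²)
  = √(1 + 4 + 25 + 144)
  = √174 = 13.1909

13.1909


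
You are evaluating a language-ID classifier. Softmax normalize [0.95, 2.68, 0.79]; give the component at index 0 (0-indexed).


Exponentials: e^0.95=2.5857, e^2.68=14.5851, e^0.79=2.2034
Sum = 19.3742
Softmax = [0.1335, 0.7528, 0.1137]
p[0] = 2.5857/19.3742 = 0.1335

0.1335


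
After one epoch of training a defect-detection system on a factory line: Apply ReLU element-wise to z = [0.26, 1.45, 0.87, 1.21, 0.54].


ReLU(0.26) = max(0, 0.26) = 0.26
ReLU(1.45) = max(0, 1.45) = 1.45
ReLU(0.87) = max(0, 0.87) = 0.87
ReLU(1.21) = max(0, 1.21) = 1.21
ReLU(0.54) = max(0, 0.54) = 0.54
result = [0.26, 1.45, 0.87, 1.21, 0.54]

[0.26, 1.45, 0.87, 1.21, 0.54]


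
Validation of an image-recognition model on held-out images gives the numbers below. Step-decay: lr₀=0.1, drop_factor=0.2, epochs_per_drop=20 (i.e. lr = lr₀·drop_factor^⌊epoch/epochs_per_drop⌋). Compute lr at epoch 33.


n_drops = ⌊33/20⌋ = 1
lr = 0.1·0.2^1 = 0.1·0.2 = 0.02

0.02


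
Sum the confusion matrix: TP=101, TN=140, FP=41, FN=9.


Total = TP + TN + FP + FN
= 101 + 140 + 41 + 9
= 291
(Predicted positive: 142, predicted negative: 149)

291


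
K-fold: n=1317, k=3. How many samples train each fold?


Fold size = 1317/3 = 439
Training per fold = 1317 - 439 = 878

878


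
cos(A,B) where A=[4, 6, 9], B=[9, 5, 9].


A·B = 4·9 + 6·5 + 9·9 = 147
‖A‖ = √133 = 11.5326, ‖B‖ = √187 = 13.6748
cos = 147/(√133·√187) = 147/√24871 = 0.9321

0.9321


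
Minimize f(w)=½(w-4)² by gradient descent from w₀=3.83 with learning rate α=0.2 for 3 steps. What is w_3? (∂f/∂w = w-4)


step 1: grad = 3.83-4 = -0.17; w = 3.83 - 0.2·(-0.17) = 3.864
step 2: grad = 3.864-4 = -0.136; w = 3.864 - 0.2·(-0.136) = 3.8912
step 3: grad = 3.8912-4 = -0.1088; w = 3.8912 - 0.2·(-0.1088) = 3.91296

3.91296


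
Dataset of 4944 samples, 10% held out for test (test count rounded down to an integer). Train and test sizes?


Test = ⌊4944·10/100⌋ = 494
Train = 4944 - 494 = 4450

Train: 4450, Test: 494


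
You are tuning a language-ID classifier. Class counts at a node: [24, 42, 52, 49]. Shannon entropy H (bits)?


Probabilities: [24/167, 42/167, 52/167, 49/167] ≈ [0.1437, 0.2515, 0.3114, 0.2934]
H = -((24/167)·log₂(24/167) + (42/167)·log₂(42/167) + (52/167)·log₂(52/167) + (49/167)·log₂(49/167))
  = 1.9462 bits

1.9462 bits


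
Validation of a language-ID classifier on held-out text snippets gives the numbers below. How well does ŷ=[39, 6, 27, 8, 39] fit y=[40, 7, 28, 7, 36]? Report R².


ȳ = 23.6
SS_res = Σ(y-ŷ)² = 13
SS_tot = Σ(y-ȳ)² = 993.2
R² = 1 - SS_res/SS_tot = 1 - 0.0131 = 0.9869

0.9869


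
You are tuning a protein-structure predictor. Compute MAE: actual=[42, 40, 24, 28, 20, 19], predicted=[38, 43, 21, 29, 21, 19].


Absolute errors: |42-38|=4, |40-43|=3, |24-21|=3, |28-29|=1, |20-21|=1, |19-19|=0
Sum = 12
MAE = 12/6 = 2

2


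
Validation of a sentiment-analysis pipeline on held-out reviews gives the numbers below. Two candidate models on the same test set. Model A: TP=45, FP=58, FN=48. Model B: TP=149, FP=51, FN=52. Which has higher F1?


Model A: P=45/103=0.4369, R=45/93=0.4839, F1=2PR/(P+R)=2TP/(2TP+FP+FN)=90/196=0.4592
Model B: P=149/200=0.745, R=149/201=0.7413, F1=2PR/(P+R)=2TP/(2TP+FP+FN)=298/401=0.7431
0.4592 < 0.7431 → Model B

Model B


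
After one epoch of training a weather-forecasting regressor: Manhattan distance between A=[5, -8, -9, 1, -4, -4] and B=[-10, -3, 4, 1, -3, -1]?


d = |5+ 10| + |-8+ 3| + |-9-4| + |1-1| + |-4+ 3| + |-4+ 1|
  = 15 + 5 + 13 + 0 + 1 + 3
  = 37

37


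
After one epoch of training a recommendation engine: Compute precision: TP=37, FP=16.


Precision = TP/(TP+FP)
= 37/(37+16)
= 37/53 = 69.81%

69.81%


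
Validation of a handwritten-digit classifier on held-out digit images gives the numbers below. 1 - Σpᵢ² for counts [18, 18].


Probabilities: [18/36, 18/36] ≈ [0.5, 0.5]
Σpᵢ² = (324 + 324)/36² = 648/1296
Gini = 1 - Σpᵢ² = 1 - 648/1296 = 0.5

0.5


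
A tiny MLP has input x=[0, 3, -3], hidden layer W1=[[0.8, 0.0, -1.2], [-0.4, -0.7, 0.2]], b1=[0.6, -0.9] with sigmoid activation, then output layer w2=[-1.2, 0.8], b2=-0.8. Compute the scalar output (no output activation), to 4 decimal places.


z1[0] = (0.8)·(0) + (0.0)·(3) + (-1.2)·(-3) + 0.6 = 4.2
z1[1] = (-0.4)·(0) + (-0.7)·(3) + (0.2)·(-3) - 0.9 = -3.6
h = sigmoid(z1) = [0.9852, 0.0266]
output = (-1.2)·(0.9852) + (0.8)·(0.0266) - 0.8 = -1.961

-1.961


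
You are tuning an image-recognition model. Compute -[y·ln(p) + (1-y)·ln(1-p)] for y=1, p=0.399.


BCE = -[y·ln(p) + (1-y)·ln(1-p)]
= -1·ln(0.399) - 0
= -ln(0.399) = 0.9188

0.9188


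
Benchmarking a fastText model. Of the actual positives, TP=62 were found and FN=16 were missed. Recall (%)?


Recall = TP/(TP+FN)
= 62/(62+16)
= 62/78 = 79.49%

79.49%


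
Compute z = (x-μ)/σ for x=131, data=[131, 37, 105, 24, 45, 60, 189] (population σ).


μ = 84.4286, σ = 55.5231
z = (131 - 84.4286)/55.5231 = 0.8388

0.8388


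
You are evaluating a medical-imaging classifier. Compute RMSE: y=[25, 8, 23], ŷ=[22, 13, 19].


MSE = 50/3 = 16.6667
RMSE = √(50/3) = 4.0825

4.0825


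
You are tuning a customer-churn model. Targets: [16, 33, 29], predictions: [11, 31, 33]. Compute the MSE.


Squared errors: (16-11)²=25, (33-31)²=4, (29-33)²=16
Sum = 45
MSE = 45/3 = 15

15


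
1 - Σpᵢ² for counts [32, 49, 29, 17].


Probabilities: [32/127, 49/127, 29/127, 17/127] ≈ [0.252, 0.3858, 0.2283, 0.1339]
Σpᵢ² = (1024 + 2401 + 841 + 289)/127² = 4555/16129
Gini = 1 - Σpᵢ² = 1 - 4555/16129 = 0.7176

0.7176


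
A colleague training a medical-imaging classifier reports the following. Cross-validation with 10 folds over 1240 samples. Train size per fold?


Fold size = 1240/10 = 124
Training per fold = 1240 - 124 = 1116

1116


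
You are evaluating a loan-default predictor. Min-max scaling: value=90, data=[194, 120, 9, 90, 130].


min=9, max=194
(90-9)/(194-9) = 81/185 = 0.4378

0.4378


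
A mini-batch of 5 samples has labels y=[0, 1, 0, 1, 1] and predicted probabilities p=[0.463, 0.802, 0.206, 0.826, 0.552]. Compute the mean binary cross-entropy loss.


L[0] = -ln(1-0.463) = -ln(0.537) = 0.6218
L[1] = -ln(0.802) = 0.2206
L[2] = -ln(1-0.206) = -ln(0.794) = 0.2307
L[3] = -ln(0.826) = 0.1912
L[4] = -ln(0.552) = 0.5942
mean = (0.6218 + 0.2206 + 0.2307 + 0.1912 + 0.5942)/5 = 0.3717

0.3717


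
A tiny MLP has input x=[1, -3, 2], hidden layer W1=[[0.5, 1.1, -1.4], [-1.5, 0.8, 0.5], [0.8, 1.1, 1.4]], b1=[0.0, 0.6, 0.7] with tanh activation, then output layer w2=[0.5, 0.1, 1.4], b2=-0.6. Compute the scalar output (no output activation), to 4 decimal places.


z1[0] = (0.5)·(1) + (1.1)·(-3) + (-1.4)·(2) + 0.0 = -5.6
z1[1] = (-1.5)·(1) + (0.8)·(-3) + (0.5)·(2) + 0.6 = -2.3
z1[2] = (0.8)·(1) + (1.1)·(-3) + (1.4)·(2) + 0.7 = 1.0
h = tanh(z1) = [-1.0, -0.9801, 0.7616]
output = (0.5)·(-1.0) + (0.1)·(-0.9801) + (1.4)·(0.7616) - 0.6 = -0.1318

-0.1318


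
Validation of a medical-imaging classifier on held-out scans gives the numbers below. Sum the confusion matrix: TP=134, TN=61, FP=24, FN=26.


Total = TP + TN + FP + FN
= 134 + 61 + 24 + 26
= 245
(Predicted positive: 158, predicted negative: 87)

245


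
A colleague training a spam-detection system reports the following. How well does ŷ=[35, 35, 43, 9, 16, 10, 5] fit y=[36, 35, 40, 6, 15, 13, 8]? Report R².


ȳ = 21.8571
SS_res = Σ(y-ŷ)² = 38
SS_tot = Σ(y-ȳ)² = 1270.86
R² = 1 - SS_res/SS_tot = 1 - 0.0299 = 0.9701

0.9701


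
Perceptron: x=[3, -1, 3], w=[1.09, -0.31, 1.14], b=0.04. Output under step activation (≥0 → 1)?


z = (3)·(1.09) + (-1)·(-0.31) + (3)·(1.14) + 0.04
  = 7.04
step(z) = 1 (z≥0)

1


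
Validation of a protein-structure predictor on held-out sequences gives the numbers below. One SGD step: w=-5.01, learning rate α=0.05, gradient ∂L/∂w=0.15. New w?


w_new = w - α·∇
= -5.01 - 0.05·0.15
= -5.01 - 0.0075
= -5.0175

-5.0175


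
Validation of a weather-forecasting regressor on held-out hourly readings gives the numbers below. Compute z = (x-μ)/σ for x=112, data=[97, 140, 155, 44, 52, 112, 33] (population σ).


μ = 90.4286, σ = 44.8262
z = (112 - 90.4286)/44.8262 = 0.4812

0.4812


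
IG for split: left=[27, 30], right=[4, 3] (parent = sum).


Parent = [31, 33], H_parent = 0.9993
H_left = 0.998 (n=57), H_right = 0.9852 (n=7)
H_children = (57/64)·0.998 + (7/64)·0.9852 = 0.9966
IG = 0.9993 - 0.9966 = 0.0027

0.0027


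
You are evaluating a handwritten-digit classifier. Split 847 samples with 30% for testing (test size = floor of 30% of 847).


Test = ⌊847·30/100⌋ = 254
Train = 847 - 254 = 593

Train: 593, Test: 254


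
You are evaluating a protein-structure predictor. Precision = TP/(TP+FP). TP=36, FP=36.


Precision = TP/(TP+FP)
= 36/(36+36)
= 36/72 = 50.0%

50.0%


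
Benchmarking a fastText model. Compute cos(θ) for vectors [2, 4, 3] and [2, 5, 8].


A·B = 2·2 + 4·5 + 3·8 = 48
‖A‖ = √29 = 5.3852, ‖B‖ = √93 = 9.6437
cos = 48/(√29·√93) = 48/√2697 = 0.9243

0.9243


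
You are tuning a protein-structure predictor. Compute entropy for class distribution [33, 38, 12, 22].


Probabilities: [33/105, 38/105, 12/105, 22/105] ≈ [0.3143, 0.3619, 0.1143, 0.2095]
H = -((33/105)·log₂(33/105) + (38/105)·log₂(38/105) + (12/105)·log₂(12/105) + (22/105)·log₂(22/105))
  = 1.8855 bits

1.8855 bits


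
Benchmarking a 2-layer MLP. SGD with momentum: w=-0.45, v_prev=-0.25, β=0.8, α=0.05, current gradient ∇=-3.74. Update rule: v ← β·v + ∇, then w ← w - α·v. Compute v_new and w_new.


v_new = 0.8·-0.25 - 3.74 = -0.2 - 3.74 = -3.94
w_new = -0.45 - 0.05·-3.94 = -0.45 + 0.197 = -0.253

v_new=-3.94, w_new=-0.253


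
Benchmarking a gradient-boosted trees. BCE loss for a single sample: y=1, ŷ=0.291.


BCE = -[y·ln(p) + (1-y)·ln(1-p)]
= -1·ln(0.291) - 0
= -ln(0.291) = 1.2344

1.2344


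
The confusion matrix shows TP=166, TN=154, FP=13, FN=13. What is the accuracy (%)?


Accuracy = (TP+TN)/(TP+TN+FP+FN)
= (166+154)/(346)
= 320/346 = 92.49%

92.49%


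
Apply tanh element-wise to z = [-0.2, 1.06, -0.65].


tanh(-0.2) = -0.1974
tanh(1.06) = 0.7857
tanh(-0.65) = -0.5717
result = [-0.1974, 0.7857, -0.5717]

[-0.1974, 0.7857, -0.5717]


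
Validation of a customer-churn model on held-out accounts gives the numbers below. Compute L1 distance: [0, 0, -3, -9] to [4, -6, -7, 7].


d = |0-4| + |0+ 6| + |-3+ 7| + |-9-7|
  = 4 + 6 + 4 + 16
  = 30

30


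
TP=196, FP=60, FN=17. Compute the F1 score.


Precision = 196/256 = 0.7656
Recall = 196/213 = 0.9202
F1 = 2·P·R/(P+R) = 2·TP/(2·TP+FP+FN) = 392/(392+60+17) = 392/469 = 0.8358

0.8358


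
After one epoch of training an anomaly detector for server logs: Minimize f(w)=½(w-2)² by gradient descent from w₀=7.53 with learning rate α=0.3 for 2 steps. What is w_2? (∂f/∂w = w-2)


step 1: grad = 7.53-2 = 5.53; w = 7.53 - 0.3·(5.53) = 5.871
step 2: grad = 5.871-2 = 3.871; w = 5.871 - 0.3·(3.871) = 4.7097

4.7097


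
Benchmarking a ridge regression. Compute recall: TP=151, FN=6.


Recall = TP/(TP+FN)
= 151/(151+6)
= 151/157 = 96.18%

96.18%


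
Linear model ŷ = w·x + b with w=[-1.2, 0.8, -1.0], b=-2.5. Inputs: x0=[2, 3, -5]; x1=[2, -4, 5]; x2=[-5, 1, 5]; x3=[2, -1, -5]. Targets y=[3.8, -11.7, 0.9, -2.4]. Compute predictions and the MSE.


ŷ0 = (-1.2)·(2) + (0.8)·(3) + (-1.0)·(-5) - 2.5 = 2.5
ŷ1 = (-1.2)·(2) + (0.8)·(-4) + (-1.0)·(5) - 2.5 = -13.1
ŷ2 = (-1.2)·(-5) + (0.8)·(1) + (-1.0)·(5) - 2.5 = -0.7
ŷ3 = (-1.2)·(2) + (0.8)·(-1) + (-1.0)·(-5) - 2.5 = -0.7
errors² = [1.69, 1.96, 2.56, 2.89]
MSE = 9.1000/4 = 2.275

2.275


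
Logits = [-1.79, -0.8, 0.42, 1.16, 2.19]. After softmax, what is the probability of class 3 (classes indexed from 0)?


Exponentials: e^-1.79=0.167, e^-0.8=0.4493, e^0.42=1.522, e^1.16=3.1899, e^2.19=8.9352
Sum = 14.2634
Softmax = [0.0117, 0.0315, 0.1067, 0.2236, 0.6264]
p[3] = 3.1899/14.2634 = 0.2236

0.2236


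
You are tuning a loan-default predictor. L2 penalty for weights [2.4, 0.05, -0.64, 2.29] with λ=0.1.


‖w‖₂² = (2.4)² + (0.05)² + (-0.64)² + (2.29)²
     = 5.76 + 0.0025 + 0.4096 + 5.2441
     = 11.4162
λ·‖w‖₂² = 0.1·11.4162 = 1.14162

1.14162


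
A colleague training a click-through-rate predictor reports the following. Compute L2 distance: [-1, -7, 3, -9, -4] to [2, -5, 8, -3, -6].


d = √((-1-2)² + (-7+ 5)² + (3-8)² + (-9+ 3)² + (-4+ 6)²)
  = √(9 + 4 + 25 + 36 + 4)
  = √78 = 8.8318

8.8318


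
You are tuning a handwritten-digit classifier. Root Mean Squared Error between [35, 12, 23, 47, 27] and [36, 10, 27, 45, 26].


MSE = 26/5 = 5.2
RMSE = √(26/5) = 2.2804

2.2804


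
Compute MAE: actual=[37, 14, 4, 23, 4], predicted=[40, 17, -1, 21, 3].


Absolute errors: |37-40|=3, |14-17|=3, |4+ 1|=5, |23-21|=2, |4-3|=1
Sum = 14
MAE = 14/5 = 14/5

14/5


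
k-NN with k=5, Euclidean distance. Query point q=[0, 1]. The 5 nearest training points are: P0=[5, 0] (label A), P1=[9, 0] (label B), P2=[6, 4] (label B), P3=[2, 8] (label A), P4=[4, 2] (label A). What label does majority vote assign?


d(q,P0) = 5.099  (label A)
d(q,P1) = 9.0554  (label B)
d(q,P2) = 6.7082  (label B)
d(q,P3) = 7.2801  (label A)
d(q,P4) = 4.1231  (label A)
Votes: A=3, B=2
Majority → A

A


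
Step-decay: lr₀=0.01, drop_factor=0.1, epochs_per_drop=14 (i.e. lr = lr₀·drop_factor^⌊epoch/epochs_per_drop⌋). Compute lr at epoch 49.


n_drops = ⌊49/14⌋ = 3
lr = 0.01·0.1^3 = 0.01·0.001 = 0.00001

0.00001


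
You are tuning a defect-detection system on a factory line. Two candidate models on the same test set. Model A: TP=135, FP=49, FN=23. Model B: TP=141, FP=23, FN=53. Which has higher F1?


Model A: P=135/184=0.7337, R=135/158=0.8544, F1=2PR/(P+R)=2TP/(2TP+FP+FN)=270/342=0.7895
Model B: P=141/164=0.8598, R=141/194=0.7268, F1=2PR/(P+R)=2TP/(2TP+FP+FN)=282/358=0.7877
0.7895 > 0.7877 → Model A

Model A


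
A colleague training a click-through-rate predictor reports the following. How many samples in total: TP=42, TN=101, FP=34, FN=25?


Total = TP + TN + FP + FN
= 42 + 101 + 34 + 25
= 202
(Predicted positive: 76, predicted negative: 126)

202


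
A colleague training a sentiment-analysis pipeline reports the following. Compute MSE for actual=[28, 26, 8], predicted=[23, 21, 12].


Squared errors: (28-23)²=25, (26-21)²=25, (8-12)²=16
Sum = 66
MSE = 66/3 = 22

22


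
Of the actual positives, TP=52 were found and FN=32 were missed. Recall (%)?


Recall = TP/(TP+FN)
= 52/(52+32)
= 52/84 = 61.9%

61.9%


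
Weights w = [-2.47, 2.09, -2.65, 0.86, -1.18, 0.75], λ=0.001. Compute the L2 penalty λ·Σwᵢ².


‖w‖₂² = (-2.47)² + (2.09)² + (-2.65)² + (0.86)² + (-1.18)² + (0.75)²
     = 6.1009 + 4.3681 + 7.0225 + 0.7396 + 1.3924 + 0.5625
     = 20.186
λ·‖w‖₂² = 0.001·20.186 = 0.020186

0.020186


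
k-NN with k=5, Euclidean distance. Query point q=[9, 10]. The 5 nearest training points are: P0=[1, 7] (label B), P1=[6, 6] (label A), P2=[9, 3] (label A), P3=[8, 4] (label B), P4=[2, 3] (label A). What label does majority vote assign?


d(q,P0) = 8.544  (label B)
d(q,P1) = 5.0  (label A)
d(q,P2) = 7.0  (label A)
d(q,P3) = 6.0828  (label B)
d(q,P4) = 9.8995  (label A)
Votes: A=3, B=2
Majority → A

A


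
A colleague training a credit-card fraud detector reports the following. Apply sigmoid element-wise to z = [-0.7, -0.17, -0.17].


σ(-0.7) = 1/(1+e^0.7) = 0.3318
σ(-0.17) = 1/(1+e^0.17) = 0.4576
σ(-0.17) = 1/(1+e^0.17) = 0.4576
result = [0.3318, 0.4576, 0.4576]

[0.3318, 0.4576, 0.4576]


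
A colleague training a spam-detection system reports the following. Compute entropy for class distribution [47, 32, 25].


Probabilities: [47/104, 32/104, 25/104] ≈ [0.4519, 0.3077, 0.2404]
H = -((47/104)·log₂(47/104) + (32/104)·log₂(32/104) + (25/104)·log₂(25/104))
  = 1.5354 bits

1.5354 bits


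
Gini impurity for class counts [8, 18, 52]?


Probabilities: [8/78, 18/78, 52/78] ≈ [0.1026, 0.2308, 0.6667]
Σpᵢ² = (64 + 324 + 2704)/78² = 3092/6084
Gini = 1 - Σpᵢ² = 1 - 3092/6084 = 0.4918

0.4918


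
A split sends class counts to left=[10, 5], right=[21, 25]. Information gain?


Parent = [31, 30], H_parent = 0.9998
H_left = 0.9183 (n=15), H_right = 0.9945 (n=46)
H_children = (15/61)·0.9183 + (46/61)·0.9945 = 0.9758
IG = 0.9998 - 0.9758 = 0.024

0.024


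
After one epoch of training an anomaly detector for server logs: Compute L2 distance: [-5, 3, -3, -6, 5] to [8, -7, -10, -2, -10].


d = √((-5-8)² + (3+ 7)² + (-3+ 10)² + (-6+ 2)² + (5+ 10)²)
  = √(169 + 100 + 49 + 16 + 225)
  = √559 = 23.6432

23.6432


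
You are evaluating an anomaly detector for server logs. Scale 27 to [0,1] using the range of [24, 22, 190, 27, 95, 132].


min=22, max=190
(27-22)/(190-22) = 5/168 = 0.0298

0.0298


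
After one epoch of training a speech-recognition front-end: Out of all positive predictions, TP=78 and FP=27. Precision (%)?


Precision = TP/(TP+FP)
= 78/(78+27)
= 78/105 = 74.29%

74.29%


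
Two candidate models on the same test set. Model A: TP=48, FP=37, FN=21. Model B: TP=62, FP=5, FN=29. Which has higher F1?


Model A: P=48/85=0.5647, R=48/69=0.6957, F1=2PR/(P+R)=2TP/(2TP+FP+FN)=96/154=0.6234
Model B: P=62/67=0.9254, R=62/91=0.6813, F1=2PR/(P+R)=2TP/(2TP+FP+FN)=124/158=0.7848
0.6234 < 0.7848 → Model B

Model B


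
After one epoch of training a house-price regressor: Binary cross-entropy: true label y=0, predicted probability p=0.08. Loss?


BCE = -[y·ln(p) + (1-y)·ln(1-p)]
= -0 - 1·ln(1-0.08)
= -ln(0.92) = 0.0834

0.0834


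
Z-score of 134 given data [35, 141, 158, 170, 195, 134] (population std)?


μ = 138.8333, σ = 50.5022
z = (134 - 138.8333)/50.5022 = -0.0957

-0.0957


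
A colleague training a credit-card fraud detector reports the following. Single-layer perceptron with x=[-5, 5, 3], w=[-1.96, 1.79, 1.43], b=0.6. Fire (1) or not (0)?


z = (-5)·(-1.96) + (5)·(1.79) + (3)·(1.43) + 0.6
  = 23.64
step(z) = 1 (z≥0)

1


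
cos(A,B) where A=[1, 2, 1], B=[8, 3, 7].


A·B = 1·8 + 2·3 + 1·7 = 21
‖A‖ = √6 = 2.4495, ‖B‖ = √122 = 11.0454
cos = 21/(√6·√122) = 21/√732 = 0.7762

0.7762


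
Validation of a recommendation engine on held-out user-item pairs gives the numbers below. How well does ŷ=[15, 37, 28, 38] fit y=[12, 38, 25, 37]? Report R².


ȳ = 28
SS_res = Σ(y-ŷ)² = 20
SS_tot = Σ(y-ȳ)² = 446
R² = 1 - SS_res/SS_tot = 1 - 0.0448 = 0.9552

0.9552


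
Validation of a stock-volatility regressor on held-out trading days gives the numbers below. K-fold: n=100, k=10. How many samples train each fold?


Fold size = 100/10 = 10
Training per fold = 100 - 10 = 90

90


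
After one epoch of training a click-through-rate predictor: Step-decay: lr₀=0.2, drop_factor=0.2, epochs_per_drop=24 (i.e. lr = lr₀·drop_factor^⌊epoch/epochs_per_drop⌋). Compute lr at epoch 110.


n_drops = ⌊110/24⌋ = 4
lr = 0.2·0.2^4 = 0.2·0.0016 = 0.00032

0.00032


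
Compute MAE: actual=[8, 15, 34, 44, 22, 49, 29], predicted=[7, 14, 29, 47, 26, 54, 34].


Absolute errors: |8-7|=1, |15-14|=1, |34-29|=5, |44-47|=3, |22-26|=4, |49-54|=5, |29-34|=5
Sum = 24
MAE = 24/7 = 24/7

24/7


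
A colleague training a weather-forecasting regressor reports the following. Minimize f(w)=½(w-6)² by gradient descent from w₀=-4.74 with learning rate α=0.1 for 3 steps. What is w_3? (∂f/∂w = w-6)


step 1: grad = -4.74-6 = -10.74; w = -4.74 - 0.1·(-10.74) = -3.666
step 2: grad = -3.666-6 = -9.666; w = -3.666 - 0.1·(-9.666) = -2.6994
step 3: grad = -2.6994-6 = -8.6994; w = -2.6994 - 0.1·(-8.6994) = -1.82946

-1.82946


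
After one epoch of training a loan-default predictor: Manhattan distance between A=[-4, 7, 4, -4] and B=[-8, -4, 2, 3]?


d = |-4+ 8| + |7+ 4| + |4-2| + |-4-3|
  = 4 + 11 + 2 + 7
  = 24

24


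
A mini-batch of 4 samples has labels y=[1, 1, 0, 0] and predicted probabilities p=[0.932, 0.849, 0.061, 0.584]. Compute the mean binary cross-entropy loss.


L[0] = -ln(0.932) = 0.0704
L[1] = -ln(0.849) = 0.1637
L[2] = -ln(1-0.061) = -ln(0.939) = 0.0629
L[3] = -ln(1-0.584) = -ln(0.416) = 0.8771
mean = (0.0704 + 0.1637 + 0.0629 + 0.8771)/4 = 0.2935

0.2935


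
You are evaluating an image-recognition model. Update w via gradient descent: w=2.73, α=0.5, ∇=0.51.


w_new = w - α·∇
= 2.73 - 0.5·0.51
= 2.73 - 0.255
= 2.475

2.475


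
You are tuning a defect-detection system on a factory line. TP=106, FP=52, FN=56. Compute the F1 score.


Precision = 106/158 = 0.6709
Recall = 106/162 = 0.6543
F1 = 2·P·R/(P+R) = 2·TP/(2·TP+FP+FN) = 212/(212+52+56) = 212/320 = 0.6625

0.6625


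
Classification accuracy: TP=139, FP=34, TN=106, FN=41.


Accuracy = (TP+TN)/(TP+TN+FP+FN)
= (139+106)/(320)
= 245/320 = 76.56%

76.56%


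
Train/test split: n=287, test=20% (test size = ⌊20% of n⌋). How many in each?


Test = ⌊287·20/100⌋ = 57
Train = 287 - 57 = 230

Train: 230, Test: 57


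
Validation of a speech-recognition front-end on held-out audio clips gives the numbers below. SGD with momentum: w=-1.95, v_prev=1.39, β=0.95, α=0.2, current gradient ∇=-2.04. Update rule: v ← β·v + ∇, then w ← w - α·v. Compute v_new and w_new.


v_new = 0.95·1.39 - 2.04 = 1.3205 - 2.04 = -0.7195
w_new = -1.95 - 0.2·-0.7195 = -1.95 + 0.1439 = -1.8061

v_new=-0.7195, w_new=-1.8061


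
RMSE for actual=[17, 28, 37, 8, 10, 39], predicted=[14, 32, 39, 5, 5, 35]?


MSE = 79/6 = 13.1667
RMSE = √(79/6) = 3.6286

3.6286


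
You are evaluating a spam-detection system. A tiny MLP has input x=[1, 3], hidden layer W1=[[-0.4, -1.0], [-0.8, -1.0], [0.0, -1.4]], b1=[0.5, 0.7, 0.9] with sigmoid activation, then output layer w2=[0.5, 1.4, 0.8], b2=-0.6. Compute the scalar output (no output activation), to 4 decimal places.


z1[0] = (-0.4)·(1) + (-1.0)·(3) + 0.5 = -2.9
z1[1] = (-0.8)·(1) + (-1.0)·(3) + 0.7 = -3.1
z1[2] = (0.0)·(1) + (-1.4)·(3) + 0.9 = -3.3
h = sigmoid(z1) = [0.0522, 0.0431, 0.0356]
output = (0.5)·(0.0522) + (1.4)·(0.0431) + (0.8)·(0.0356) - 0.6 = -0.4851

-0.4851


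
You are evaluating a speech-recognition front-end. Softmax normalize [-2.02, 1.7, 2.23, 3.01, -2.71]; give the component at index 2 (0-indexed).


Exponentials: e^-2.02=0.1327, e^1.7=5.4739, e^2.23=9.2999, e^3.01=20.2874, e^-2.71=0.0665
Sum = 35.2604
Softmax = [0.0038, 0.1552, 0.2637, 0.5754, 0.0019]
p[2] = 9.2999/35.2604 = 0.2637

0.2637


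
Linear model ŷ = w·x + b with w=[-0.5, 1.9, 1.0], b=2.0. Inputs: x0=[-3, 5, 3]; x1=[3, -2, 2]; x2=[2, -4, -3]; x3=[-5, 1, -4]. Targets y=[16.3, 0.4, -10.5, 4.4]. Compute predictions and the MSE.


ŷ0 = (-0.5)·(-3) + (1.9)·(5) + (1.0)·(3) + 2.0 = 16.0
ŷ1 = (-0.5)·(3) + (1.9)·(-2) + (1.0)·(2) + 2.0 = -1.3
ŷ2 = (-0.5)·(2) + (1.9)·(-4) + (1.0)·(-3) + 2.0 = -9.6
ŷ3 = (-0.5)·(-5) + (1.9)·(1) + (1.0)·(-4) + 2.0 = 2.4
errors² = [0.09, 2.89, 0.81, 4.0]
MSE = 7.7900/4 = 1.9475

1.9475


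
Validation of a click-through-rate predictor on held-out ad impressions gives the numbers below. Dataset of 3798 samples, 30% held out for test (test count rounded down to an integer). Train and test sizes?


Test = ⌊3798·30/100⌋ = 1139
Train = 3798 - 1139 = 2659

Train: 2659, Test: 1139


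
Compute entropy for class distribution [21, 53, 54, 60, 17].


Probabilities: [21/205, 53/205, 54/205, 60/205, 17/205] ≈ [0.1024, 0.2585, 0.2634, 0.2927, 0.0829]
H = -((21/205)·log₂(21/205) + (53/205)·log₂(53/205) + (54/205)·log₂(54/205) + (60/205)·log₂(60/205) + (17/205)·log₂(17/205))
  = 2.1649 bits

2.1649 bits


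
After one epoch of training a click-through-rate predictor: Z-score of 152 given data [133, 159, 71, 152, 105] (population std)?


μ = 124, σ = 32.4345
z = (152 - 124)/32.4345 = 0.8633

0.8633


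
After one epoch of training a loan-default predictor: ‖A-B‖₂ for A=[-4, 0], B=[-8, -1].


d = √((-4+ 8)² + (0+ 1)²)
  = √(16 + 1)
  = √17 = 4.1231

4.1231


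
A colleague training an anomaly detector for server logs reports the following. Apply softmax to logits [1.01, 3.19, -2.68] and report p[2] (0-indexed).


Exponentials: e^1.01=2.7456, e^3.19=24.2884, e^-2.68=0.0686
Sum = 27.1026
Softmax = [0.1013, 0.8962, 0.0025]
p[2] = 0.0686/27.1026 = 0.0025

0.0025


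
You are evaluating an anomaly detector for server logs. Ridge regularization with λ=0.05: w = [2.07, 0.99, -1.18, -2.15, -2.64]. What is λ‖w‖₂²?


‖w‖₂² = (2.07)² + (0.99)² + (-1.18)² + (-2.15)² + (-2.64)²
     = 4.2849 + 0.9801 + 1.3924 + 4.6225 + 6.9696
     = 18.2495
λ·‖w‖₂² = 0.05·18.2495 = 0.912475

0.912475


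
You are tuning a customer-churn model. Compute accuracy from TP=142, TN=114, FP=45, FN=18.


Accuracy = (TP+TN)/(TP+TN+FP+FN)
= (142+114)/(319)
= 256/319 = 80.25%

80.25%


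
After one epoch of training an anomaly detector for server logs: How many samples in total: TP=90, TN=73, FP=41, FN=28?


Total = TP + TN + FP + FN
= 90 + 73 + 41 + 28
= 232
(Predicted positive: 131, predicted negative: 101)

232


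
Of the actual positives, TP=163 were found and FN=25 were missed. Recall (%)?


Recall = TP/(TP+FN)
= 163/(163+25)
= 163/188 = 86.7%

86.7%


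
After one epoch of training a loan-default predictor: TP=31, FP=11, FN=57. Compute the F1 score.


Precision = 31/42 = 0.7381
Recall = 31/88 = 0.3523
F1 = 2·P·R/(P+R) = 2·TP/(2·TP+FP+FN) = 62/(62+11+57) = 62/130 = 0.4769

0.4769


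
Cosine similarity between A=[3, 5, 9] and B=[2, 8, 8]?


A·B = 3·2 + 5·8 + 9·8 = 118
‖A‖ = √115 = 10.7238, ‖B‖ = √132 = 11.4891
cos = 118/(√115·√132) = 118/√15180 = 0.9577

0.9577


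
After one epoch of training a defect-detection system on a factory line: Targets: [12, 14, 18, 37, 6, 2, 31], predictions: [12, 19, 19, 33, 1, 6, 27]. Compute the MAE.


Absolute errors: |12-12|=0, |14-19|=5, |18-19|=1, |37-33|=4, |6-1|=5, |2-6|=4, |31-27|=4
Sum = 23
MAE = 23/7 = 23/7

23/7


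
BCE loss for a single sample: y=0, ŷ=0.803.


BCE = -[y·ln(p) + (1-y)·ln(1-p)]
= -0 - 1·ln(1-0.803)
= -ln(0.197) = 1.6246

1.6246


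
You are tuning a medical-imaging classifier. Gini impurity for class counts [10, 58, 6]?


Probabilities: [10/74, 58/74, 6/74] ≈ [0.1351, 0.7838, 0.0811]
Σpᵢ² = (100 + 3364 + 36)/74² = 3500/5476
Gini = 1 - Σpᵢ² = 1 - 3500/5476 = 0.3608

0.3608
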